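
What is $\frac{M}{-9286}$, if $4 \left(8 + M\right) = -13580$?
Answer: $\frac{3403}{9286} \approx 0.36647$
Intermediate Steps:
$M = -3403$ ($M = -8 + \frac{1}{4} \left(-13580\right) = -8 - 3395 = -3403$)
$\frac{M}{-9286} = - \frac{3403}{-9286} = \left(-3403\right) \left(- \frac{1}{9286}\right) = \frac{3403}{9286}$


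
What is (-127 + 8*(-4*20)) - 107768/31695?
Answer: -24417833/31695 ≈ -770.40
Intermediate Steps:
(-127 + 8*(-4*20)) - 107768/31695 = (-127 + 8*(-80)) - 107768/31695 = (-127 - 640) - 1*107768/31695 = -767 - 107768/31695 = -24417833/31695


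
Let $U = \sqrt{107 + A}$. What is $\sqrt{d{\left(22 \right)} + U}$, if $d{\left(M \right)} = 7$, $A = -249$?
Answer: $\sqrt{7 + i \sqrt{142}} \approx 3.2265 + 1.8467 i$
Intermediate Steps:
$U = i \sqrt{142}$ ($U = \sqrt{107 - 249} = \sqrt{-142} = i \sqrt{142} \approx 11.916 i$)
$\sqrt{d{\left(22 \right)} + U} = \sqrt{7 + i \sqrt{142}}$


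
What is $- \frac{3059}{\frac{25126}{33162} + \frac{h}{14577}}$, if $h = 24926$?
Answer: $- \frac{82151564887}{66269873} \approx -1239.7$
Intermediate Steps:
$- \frac{3059}{\frac{25126}{33162} + \frac{h}{14577}} = - \frac{3059}{\frac{25126}{33162} + \frac{24926}{14577}} = - \frac{3059}{25126 \cdot \frac{1}{33162} + 24926 \cdot \frac{1}{14577}} = - \frac{3059}{\frac{12563}{16581} + \frac{24926}{14577}} = - \frac{3059}{\frac{66269873}{26855693}} = \left(-3059\right) \frac{26855693}{66269873} = - \frac{82151564887}{66269873}$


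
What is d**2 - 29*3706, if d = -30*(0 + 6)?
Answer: -75074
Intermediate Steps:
d = -180 (d = -30*6 = -180)
d**2 - 29*3706 = (-180)**2 - 29*3706 = 32400 - 107474 = -75074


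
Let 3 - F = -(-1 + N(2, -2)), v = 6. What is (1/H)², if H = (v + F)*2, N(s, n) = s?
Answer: 1/400 ≈ 0.0025000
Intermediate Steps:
F = 4 (F = 3 - (-1)*(-1 + 2) = 3 - (-1) = 3 - 1*(-1) = 3 + 1 = 4)
H = 20 (H = (6 + 4)*2 = 10*2 = 20)
(1/H)² = (1/20)² = 1/400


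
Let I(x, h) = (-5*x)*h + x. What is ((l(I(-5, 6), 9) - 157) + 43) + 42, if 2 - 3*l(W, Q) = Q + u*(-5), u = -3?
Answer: -238/3 ≈ -79.333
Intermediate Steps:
I(x, h) = x - 5*h*x (I(x, h) = -5*h*x + x = x - 5*h*x)
l(W, Q) = -13/3 - Q/3 (l(W, Q) = 2/3 - (Q - 3*(-5))/3 = 2/3 - (Q + 15)/3 = 2/3 - (15 + Q)/3 = 2/3 + (-5 - Q/3) = -13/3 - Q/3)
((l(I(-5, 6), 9) - 157) + 43) + 42 = (((-13/3 - 1/3*9) - 157) + 43) + 42 = (((-13/3 - 3) - 157) + 43) + 42 = ((-22/3 - 157) + 43) + 42 = (-493/3 + 43) + 42 = -364/3 + 42 = -238/3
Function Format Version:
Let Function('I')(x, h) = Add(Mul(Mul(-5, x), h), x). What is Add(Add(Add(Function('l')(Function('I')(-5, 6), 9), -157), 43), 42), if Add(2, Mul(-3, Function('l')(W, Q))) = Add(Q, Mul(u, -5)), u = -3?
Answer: Rational(-238, 3) ≈ -79.333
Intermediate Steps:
Function('I')(x, h) = Add(x, Mul(-5, h, x)) (Function('I')(x, h) = Add(Mul(-5, h, x), x) = Add(x, Mul(-5, h, x)))
Function('l')(W, Q) = Add(Rational(-13, 3), Mul(Rational(-1, 3), Q)) (Function('l')(W, Q) = Add(Rational(2, 3), Mul(Rational(-1, 3), Add(Q, Mul(-3, -5)))) = Add(Rational(2, 3), Mul(Rational(-1, 3), Add(Q, 15))) = Add(Rational(2, 3), Mul(Rational(-1, 3), Add(15, Q))) = Add(Rational(2, 3), Add(-5, Mul(Rational(-1, 3), Q))) = Add(Rational(-13, 3), Mul(Rational(-1, 3), Q)))
Add(Add(Add(Function('l')(Function('I')(-5, 6), 9), -157), 43), 42) = Add(Add(Add(Add(Rational(-13, 3), Mul(Rational(-1, 3), 9)), -157), 43), 42) = Add(Add(Add(Add(Rational(-13, 3), -3), -157), 43), 42) = Add(Add(Add(Rational(-22, 3), -157), 43), 42) = Add(Add(Rational(-493, 3), 43), 42) = Add(Rational(-364, 3), 42) = Rational(-238, 3)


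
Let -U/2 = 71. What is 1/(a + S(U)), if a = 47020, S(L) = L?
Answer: 1/46878 ≈ 2.1332e-5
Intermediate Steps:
U = -142 (U = -2*71 = -142)
1/(a + S(U)) = 1/(47020 - 142) = 1/46878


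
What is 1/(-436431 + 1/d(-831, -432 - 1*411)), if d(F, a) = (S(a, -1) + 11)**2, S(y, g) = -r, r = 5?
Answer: -36/15711515 ≈ -2.2913e-6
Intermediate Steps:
S(y, g) = -5 (S(y, g) = -1*5 = -5)
d(F, a) = 36 (d(F, a) = (-5 + 11)**2 = 6**2 = 36)
1/(-436431 + 1/d(-831, -432 - 1*411)) = 1/(-436431 + 1/36) = 1/(-15711515/36) = -36/15711515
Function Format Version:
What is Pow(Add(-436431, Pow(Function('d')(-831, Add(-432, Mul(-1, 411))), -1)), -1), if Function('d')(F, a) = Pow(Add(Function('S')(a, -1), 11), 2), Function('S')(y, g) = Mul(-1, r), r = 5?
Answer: Rational(-36, 15711515) ≈ -2.2913e-6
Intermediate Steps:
Function('S')(y, g) = -5 (Function('S')(y, g) = Mul(-1, 5) = -5)
Function('d')(F, a) = 36 (Function('d')(F, a) = Pow(Add(-5, 11), 2) = Pow(6, 2) = 36)
Pow(Add(-436431, Pow(Function('d')(-831, Add(-432, Mul(-1, 411))), -1)), -1) = Pow(Add(-436431, Pow(36, -1)), -1) = Pow(Add(-436431, Rational(1, 36)), -1) = Pow(Rational(-15711515, 36), -1) = Rational(-36, 15711515)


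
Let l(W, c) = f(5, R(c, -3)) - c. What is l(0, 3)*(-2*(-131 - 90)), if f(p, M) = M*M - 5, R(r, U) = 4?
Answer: 3536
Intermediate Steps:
f(p, M) = -5 + M**2 (f(p, M) = M**2 - 5 = -5 + M**2)
l(W, c) = 11 - c (l(W, c) = (-5 + 4**2) - c = (-5 + 16) - c = 11 - c)
l(0, 3)*(-2*(-131 - 90)) = (11 - 1*3)*(-2*(-131 - 90)) = (11 - 3)*(-2*(-221)) = 8*442 = 3536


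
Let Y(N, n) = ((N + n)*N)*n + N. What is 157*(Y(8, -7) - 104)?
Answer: -23864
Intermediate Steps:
Y(N, n) = N + N*n*(N + n) (Y(N, n) = (N*(N + n))*n + N = N*n*(N + n) + N = N + N*n*(N + n))
157*(Y(8, -7) - 104) = 157*(8*(1 + (-7)² + 8*(-7)) - 104) = 157*(8*(1 + 49 - 56) - 104) = 157*(8*(-6) - 104) = 157*(-48 - 104) = 157*(-152) = -23864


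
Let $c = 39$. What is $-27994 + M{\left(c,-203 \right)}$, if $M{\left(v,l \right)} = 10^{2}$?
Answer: $-27894$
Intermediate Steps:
$M{\left(v,l \right)} = 100$
$-27994 + M{\left(c,-203 \right)} = -27994 + 100 = -27894$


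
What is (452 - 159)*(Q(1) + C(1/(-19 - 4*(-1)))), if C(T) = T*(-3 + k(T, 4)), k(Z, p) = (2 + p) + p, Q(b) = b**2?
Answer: 2344/15 ≈ 156.27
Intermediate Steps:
k(Z, p) = 2 + 2*p
C(T) = 7*T (C(T) = T*(-3 + (2 + 2*4)) = T*(-3 + (2 + 8)) = T*(-3 + 10) = T*7 = 7*T)
(452 - 159)*(Q(1) + C(1/(-19 - 4*(-1)))) = (452 - 159)*(1**2 + 7/(-19 - 4*(-1))) = 293*(1 + 7/(-19 + 4)) = 293*(1 + 7/(-15)) = 293*(1 + 7*(-1/15)) = 293*(1 - 7/15) = 293*(8/15) = 2344/15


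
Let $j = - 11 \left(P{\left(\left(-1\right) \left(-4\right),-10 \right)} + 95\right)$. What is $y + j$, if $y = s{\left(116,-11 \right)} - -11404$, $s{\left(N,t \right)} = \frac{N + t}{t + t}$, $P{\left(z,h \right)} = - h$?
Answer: $\frac{225373}{22} \approx 10244.0$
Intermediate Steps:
$s{\left(N,t \right)} = \frac{N + t}{2 t}$
$y = \frac{250783}{22}$ ($y = \frac{116 - 11}{2 \left(-11\right)} - -11404 = \frac{1}{2} \left(- \frac{1}{11}\right) 105 + 11404 = - \frac{105}{22} + 11404 = \frac{250783}{22} \approx 11399.0$)
$j = -1155$ ($j = - 11 \left(\left(-1\right) \left(-10\right) + 95\right) = - 11 \left(10 + 95\right) = \left(-11\right) 105 = -1155$)
$y + j = \frac{250783}{22} - 1155 = \frac{225373}{22}$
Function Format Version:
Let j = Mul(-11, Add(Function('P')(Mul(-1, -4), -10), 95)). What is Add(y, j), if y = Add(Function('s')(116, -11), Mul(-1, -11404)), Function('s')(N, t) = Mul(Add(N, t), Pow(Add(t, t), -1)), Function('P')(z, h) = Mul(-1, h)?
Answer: Rational(225373, 22) ≈ 10244.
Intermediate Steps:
Function('s')(N, t) = Mul(Rational(1, 2), Pow(t, -1), Add(N, t)) (Function('s')(N, t) = Mul(Add(N, t), Pow(Mul(2, t), -1)) = Mul(Add(N, t), Mul(Rational(1, 2), Pow(t, -1))) = Mul(Rational(1, 2), Pow(t, -1), Add(N, t)))
y = Rational(250783, 22) (y = Add(Mul(Rational(1, 2), Pow(-11, -1), Add(116, -11)), Mul(-1, -11404)) = Add(Mul(Rational(1, 2), Rational(-1, 11), 105), 11404) = Add(Rational(-105, 22), 11404) = Rational(250783, 22) ≈ 11399.)
j = -1155 (j = Mul(-11, Add(Mul(-1, -10), 95)) = Mul(-11, Add(10, 95)) = Mul(-11, 105) = -1155)
Add(y, j) = Add(Rational(250783, 22), -1155) = Rational(225373, 22)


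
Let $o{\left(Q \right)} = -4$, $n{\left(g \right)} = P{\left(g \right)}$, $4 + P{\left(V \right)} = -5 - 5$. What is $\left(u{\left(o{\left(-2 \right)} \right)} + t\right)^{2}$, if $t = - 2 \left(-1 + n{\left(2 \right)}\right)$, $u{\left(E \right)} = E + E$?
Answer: $484$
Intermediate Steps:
$P{\left(V \right)} = -14$ ($P{\left(V \right)} = -4 - 10 = -14$)
$n{\left(g \right)} = -14$
$u{\left(E \right)} = 2 E$
$t = 30$ ($t = - 2 \left(-1 - 14\right) = \left(-2\right) \left(-15\right) = 30$)
$\left(u{\left(o{\left(-2 \right)} \right)} + t\right)^{2} = \left(2 \left(-4\right) + 30\right)^{2} = \left(-8 + 30\right)^{2} = 22^{2} = 484$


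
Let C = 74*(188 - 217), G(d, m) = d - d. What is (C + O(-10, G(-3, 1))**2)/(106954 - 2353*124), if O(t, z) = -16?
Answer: 315/30803 ≈ 0.010226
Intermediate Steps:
G(d, m) = 0
C = -2146 (C = 74*(-29) = -2146)
(C + O(-10, G(-3, 1))**2)/(106954 - 2353*124) = (-2146 + (-16)**2)/(106954 - 2353*124) = (-2146 + 256)/(106954 - 291772) = -1890/(-184818) = -1890*(-1/184818) = 315/30803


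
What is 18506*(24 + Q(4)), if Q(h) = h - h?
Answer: 444144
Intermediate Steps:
Q(h) = 0
18506*(24 + Q(4)) = 18506*(24 + 0) = 18506*24 = 444144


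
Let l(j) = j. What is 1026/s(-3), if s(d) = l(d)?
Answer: -342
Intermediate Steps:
s(d) = d
1026/s(-3) = 1026/(-3) = -⅓*1026 = -342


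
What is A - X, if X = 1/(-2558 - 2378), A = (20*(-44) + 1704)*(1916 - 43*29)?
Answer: 2720999617/4936 ≈ 5.5126e+5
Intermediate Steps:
A = 551256 (A = (-880 + 1704)*(1916 - 1247) = 824*669 = 551256)
X = -1/4936 (X = 1/(-4936) = -1/4936 ≈ -0.00020259)
A - X = 551256 - 1*(-1/4936) = 551256 + 1/4936 = 2720999617/4936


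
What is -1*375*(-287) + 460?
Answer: 108085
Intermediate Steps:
-1*375*(-287) + 460 = -375*(-287) + 460 = 107625 + 460 = 108085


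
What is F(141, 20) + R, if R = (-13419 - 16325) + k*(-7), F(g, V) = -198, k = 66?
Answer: -30404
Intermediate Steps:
R = -30206 (R = (-13419 - 16325) + 66*(-7) = -29744 - 462 = -30206)
F(141, 20) + R = -198 - 30206 = -30404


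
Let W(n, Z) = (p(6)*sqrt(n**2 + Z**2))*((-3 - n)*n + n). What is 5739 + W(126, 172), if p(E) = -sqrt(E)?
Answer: 5739 + 32256*sqrt(68190) ≈ 8.4288e+6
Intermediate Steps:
W(n, Z) = -sqrt(6)*sqrt(Z**2 + n**2)*(n + n*(-3 - n)) (W(n, Z) = ((-sqrt(6))*sqrt(n**2 + Z**2))*((-3 - n)*n + n) = ((-sqrt(6))*sqrt(Z**2 + n**2))*(n*(-3 - n) + n) = (-sqrt(6)*sqrt(Z**2 + n**2))*(n + n*(-3 - n)) = -sqrt(6)*sqrt(Z**2 + n**2)*(n + n*(-3 - n)))
5739 + W(126, 172) = 5739 + 126*sqrt(6*172**2 + 6*126**2)*(2 + 126) = 5739 + 126*sqrt(6*29584 + 6*15876)*128 = 5739 + 126*sqrt(177504 + 95256)*128 = 5739 + 126*sqrt(272760)*128 = 5739 + 126*(2*sqrt(68190))*128 = 5739 + 32256*sqrt(68190)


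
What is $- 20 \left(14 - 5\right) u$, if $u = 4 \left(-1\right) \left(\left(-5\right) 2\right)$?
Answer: $-7200$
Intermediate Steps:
$u = 40$ ($u = \left(-4\right) \left(-10\right) = 40$)
$- 20 \left(14 - 5\right) u = - 20 \left(14 - 5\right) 40 = \left(-20\right) 9 \cdot 40 = \left(-180\right) 40 = -7200$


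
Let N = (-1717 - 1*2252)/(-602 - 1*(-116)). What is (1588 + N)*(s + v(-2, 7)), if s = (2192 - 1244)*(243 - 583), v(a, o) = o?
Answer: -3086791601/6 ≈ -5.1447e+8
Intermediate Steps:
s = -322320 (s = 948*(-340) = -322320)
N = 49/6 (N = (-1717 - 2252)/(-602 + 116) = -3969/(-486) = -3969*(-1/486) = 49/6 ≈ 8.1667)
(1588 + N)*(s + v(-2, 7)) = (1588 + 49/6)*(-322320 + 7) = (9577/6)*(-322313) = -3086791601/6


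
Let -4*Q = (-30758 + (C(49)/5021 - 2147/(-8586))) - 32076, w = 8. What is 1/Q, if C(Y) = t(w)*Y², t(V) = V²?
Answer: 172441224/2707462828013 ≈ 6.3691e-5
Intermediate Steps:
C(Y) = 64*Y² (C(Y) = 8²*Y² = 64*Y²)
Q = 2707462828013/172441224 (Q = -((-30758 + ((64*49²)/5021 - 2147/(-8586))) - 32076)/4 = -((-30758 + ((64*2401)*(1/5021) - 2147*(-1/8586))) - 32076)/4 = -((-30758 + (153664*(1/5021) + 2147/8586)) - 32076)/4 = -((-30758 + (153664/5021 + 2147/8586)) - 32076)/4 = -((-30758 + 1330139191/43110306) - 32076)/4 = -(-1324656652757/43110306 - 32076)/4 = -¼*(-2707462828013/43110306) = 2707462828013/172441224 ≈ 15701.)
1/Q = 1/(2707462828013/172441224) = 172441224/2707462828013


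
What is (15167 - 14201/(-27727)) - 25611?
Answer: -289566587/27727 ≈ -10443.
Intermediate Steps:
(15167 - 14201/(-27727)) - 25611 = (15167 - 14201*(-1/27727)) - 25611 = (15167 + 14201/27727) - 25611 = 420549610/27727 - 25611 = -289566587/27727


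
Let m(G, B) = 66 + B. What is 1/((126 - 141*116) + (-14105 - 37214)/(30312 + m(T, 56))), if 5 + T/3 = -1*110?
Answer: -30434/493995139 ≈ -6.1608e-5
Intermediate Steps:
T = -345 (T = -15 + 3*(-1*110) = -15 + 3*(-110) = -15 - 330 = -345)
1/((126 - 141*116) + (-14105 - 37214)/(30312 + m(T, 56))) = 1/((126 - 141*116) + (-14105 - 37214)/(30312 + (66 + 56))) = 1/((126 - 16356) - 51319/(30312 + 122)) = 1/(-16230 - 51319/30434) = 1/(-493995139/30434) = -30434/493995139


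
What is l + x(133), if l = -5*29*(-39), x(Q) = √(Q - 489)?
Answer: 5655 + 2*I*√89 ≈ 5655.0 + 18.868*I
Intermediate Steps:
x(Q) = √(-489 + Q)
l = 5655 (l = -145*(-39) = 5655)
l + x(133) = 5655 + √(-489 + 133) = 5655 + √(-356) = 5655 + 2*I*√89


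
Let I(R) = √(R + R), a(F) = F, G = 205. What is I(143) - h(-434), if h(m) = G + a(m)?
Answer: 229 + √286 ≈ 245.91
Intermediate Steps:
h(m) = 205 + m
I(R) = √2*√R (I(R) = √(2*R) = √2*√R)
I(143) - h(-434) = √2*√143 - (205 - 434) = √286 - 1*(-229) = √286 + 229 = 229 + √286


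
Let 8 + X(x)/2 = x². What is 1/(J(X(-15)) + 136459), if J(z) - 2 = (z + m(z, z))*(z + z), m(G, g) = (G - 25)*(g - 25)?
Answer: 1/145713081 ≈ 6.8628e-9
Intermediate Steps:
X(x) = -16 + 2*x²
m(G, g) = (-25 + G)*(-25 + g)
J(z) = 2 + 2*z*(625 + z² - 49*z) (J(z) = 2 + (z + (625 - 25*z - 25*z + z*z))*(z + z) = 2 + (z + (625 - 25*z - 25*z + z²))*(2*z) = 2 + (z + (625 + z² - 50*z))*(2*z) = 2 + (625 + z² - 49*z)*(2*z) = 2 + 2*z*(625 + z² - 49*z))
1/(J(X(-15)) + 136459) = 1/((2 - 98*(-16 + 2*(-15)²)² + 2*(-16 + 2*(-15)²)³ + 1250*(-16 + 2*(-15)²)) + 136459) = 1/((2 - 98*(-16 + 2*225)² + 2*(-16 + 2*225)³ + 1250*(-16 + 2*225)) + 136459) = 1/((2 - 98*(-16 + 450)² + 2*(-16 + 450)³ + 1250*(-16 + 450)) + 136459) = 1/((2 - 98*434² + 2*434³ + 1250*434) + 136459) = 1/((2 - 98*188356 + 2*81746504 + 542500) + 136459) = 1/((2 - 18458888 + 163493008 + 542500) + 136459) = 1/(145576622 + 136459) = 1/145713081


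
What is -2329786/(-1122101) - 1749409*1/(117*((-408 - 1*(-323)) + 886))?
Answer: -1744673033747/105159939417 ≈ -16.591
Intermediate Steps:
-2329786/(-1122101) - 1749409*1/(117*((-408 - 1*(-323)) + 886)) = -2329786*(-1/1122101) - 1749409*1/(117*((-408 + 323) + 886)) = 2329786/1122101 - 1749409*1/(117*(-85 + 886)) = 2329786/1122101 - 1749409/(801*117) = 2329786/1122101 - 1749409/93717 = -1744673033747/105159939417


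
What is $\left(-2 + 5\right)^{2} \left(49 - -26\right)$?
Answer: $675$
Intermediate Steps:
$\left(-2 + 5\right)^{2} \left(49 - -26\right) = 3^{2} \left(49 + \left(-17 + 43\right)\right) = 9 \left(49 + 26\right) = 9 \cdot 75 = 675$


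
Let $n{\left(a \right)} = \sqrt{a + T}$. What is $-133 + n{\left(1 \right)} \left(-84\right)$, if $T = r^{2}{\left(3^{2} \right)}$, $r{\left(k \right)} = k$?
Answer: $-133 - 84 \sqrt{82} \approx -893.65$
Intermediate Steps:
$T = 81$ ($T = \left(3^{2}\right)^{2} = 9^{2} = 81$)
$n{\left(a \right)} = \sqrt{81 + a}$ ($n{\left(a \right)} = \sqrt{a + 81} = \sqrt{81 + a}$)
$-133 + n{\left(1 \right)} \left(-84\right) = -133 + \sqrt{81 + 1} \left(-84\right) = -133 + \sqrt{82} \left(-84\right) = -133 - 84 \sqrt{82}$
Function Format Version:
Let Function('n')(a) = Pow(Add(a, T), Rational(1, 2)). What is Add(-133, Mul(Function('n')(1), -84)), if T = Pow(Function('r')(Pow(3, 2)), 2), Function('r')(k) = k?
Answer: Add(-133, Mul(-84, Pow(82, Rational(1, 2)))) ≈ -893.65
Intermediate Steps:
T = 81 (T = Pow(Pow(3, 2), 2) = Pow(9, 2) = 81)
Function('n')(a) = Pow(Add(81, a), Rational(1, 2)) (Function('n')(a) = Pow(Add(a, 81), Rational(1, 2)) = Pow(Add(81, a), Rational(1, 2)))
Add(-133, Mul(Function('n')(1), -84)) = Add(-133, Mul(Pow(Add(81, 1), Rational(1, 2)), -84)) = Add(-133, Mul(Pow(82, Rational(1, 2)), -84)) = Add(-133, Mul(-84, Pow(82, Rational(1, 2))))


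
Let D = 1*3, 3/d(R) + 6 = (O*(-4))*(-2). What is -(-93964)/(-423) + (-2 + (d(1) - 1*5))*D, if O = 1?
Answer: -201887/846 ≈ -238.64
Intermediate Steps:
d(R) = 3/2 (d(R) = 3/(-6 + (1*(-4))*(-2)) = 3/(-6 - 4*(-2)) = 3/(-6 + 8) = 3/2)
D = 3
-(-93964)/(-423) + (-2 + (d(1) - 1*5))*D = -(-93964)/(-423) + (-2 + (3/2 - 1*5))*3 = -(-93964)*(-1)/423 + (-2 + (3/2 - 5))*3 = -338*278/423 + (-2 - 7/2)*3 = -93964/423 - 11/2*3 = -93964/423 - 33/2 = -201887/846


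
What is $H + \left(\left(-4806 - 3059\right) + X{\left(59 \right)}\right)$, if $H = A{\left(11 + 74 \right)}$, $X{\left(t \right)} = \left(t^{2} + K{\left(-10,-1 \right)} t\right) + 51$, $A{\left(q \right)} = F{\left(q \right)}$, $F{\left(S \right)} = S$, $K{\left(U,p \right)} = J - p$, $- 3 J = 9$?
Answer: $-4366$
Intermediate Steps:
$J = -3$ ($J = \left(- \frac{1}{3}\right) 9 = -3$)
$K{\left(U,p \right)} = -3 - p$
$A{\left(q \right)} = q$
$X{\left(t \right)} = 51 + t^{2} - 2 t$ ($X{\left(t \right)} = \left(t^{2} + \left(-3 - -1\right) t\right) + 51 = \left(t^{2} + \left(-3 + 1\right) t\right) + 51 = \left(t^{2} - 2 t\right) + 51 = 51 + t^{2} - 2 t$)
$H = 85$ ($H = 11 + 74 = 85$)
$H + \left(\left(-4806 - 3059\right) + X{\left(59 \right)}\right) = 85 + \left(\left(-4806 - 3059\right) + \left(51 + 59^{2} - 118\right)\right) = 85 + \left(-7865 + \left(51 + 3481 - 118\right)\right) = 85 + \left(-7865 + 3414\right) = 85 - 4451 = -4366$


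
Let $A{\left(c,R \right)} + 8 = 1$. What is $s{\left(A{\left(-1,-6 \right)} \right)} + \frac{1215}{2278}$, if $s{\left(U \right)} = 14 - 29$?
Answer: $- \frac{32955}{2278} \approx -14.467$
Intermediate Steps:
$A{\left(c,R \right)} = -7$ ($A{\left(c,R \right)} = -8 + 1 = -7$)
$s{\left(U \right)} = -15$ ($s{\left(U \right)} = 14 - 29 = -15$)
$s{\left(A{\left(-1,-6 \right)} \right)} + \frac{1215}{2278} = -15 + \frac{1215}{2278} = - \frac{32955}{2278}$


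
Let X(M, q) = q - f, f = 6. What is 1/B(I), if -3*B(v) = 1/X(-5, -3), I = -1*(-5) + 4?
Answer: 27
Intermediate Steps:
I = 9 (I = 5 + 4 = 9)
X(M, q) = -6 + q (X(M, q) = q - 1*6 = q - 6 = -6 + q)
B(v) = 1/27 (B(v) = -1/(3*(-6 - 3)) = -⅓/(-9) = -⅓*(-⅑) = 1/27)
1/B(I) = 1/(1/27) = 27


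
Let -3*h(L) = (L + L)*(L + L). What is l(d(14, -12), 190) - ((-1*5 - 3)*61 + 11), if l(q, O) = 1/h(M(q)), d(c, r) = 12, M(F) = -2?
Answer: 7629/16 ≈ 476.81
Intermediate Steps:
h(L) = -4*L**2/3 (h(L) = -(L + L)*(L + L)/3 = -2*L*2*L/3 = -4*L**2/3)
l(q, O) = -3/16 (l(q, O) = 1/(-4/3*(-2)**2) = 1/(-4/3*4) = 1/(-16/3) = -3/16)
l(d(14, -12), 190) - ((-1*5 - 3)*61 + 11) = -3/16 - ((-1*5 - 3)*61 + 11) = -3/16 - ((-5 - 3)*61 + 11) = -3/16 - (-8*61 + 11) = -3/16 - (-488 + 11) = -3/16 - 1*(-477) = -3/16 + 477 = 7629/16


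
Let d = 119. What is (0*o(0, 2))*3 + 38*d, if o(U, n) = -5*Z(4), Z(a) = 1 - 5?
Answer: 4522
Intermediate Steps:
Z(a) = -4
o(U, n) = 20 (o(U, n) = -5*(-4) = 20)
(0*o(0, 2))*3 + 38*d = (0*20)*3 + 38*119 = 0*3 + 4522 = 0 + 4522 = 4522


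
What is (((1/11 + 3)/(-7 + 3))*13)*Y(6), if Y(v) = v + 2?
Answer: -884/11 ≈ -80.364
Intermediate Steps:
Y(v) = 2 + v
(((1/11 + 3)/(-7 + 3))*13)*Y(6) = (((1/11 + 3)/(-7 + 3))*13)*(2 + 6) = (((1/11 + 3)/(-4))*13)*8 = (((34/11)*(-1/4))*13)*8 = -17/22*13*8 = -221/22*8 = -884/11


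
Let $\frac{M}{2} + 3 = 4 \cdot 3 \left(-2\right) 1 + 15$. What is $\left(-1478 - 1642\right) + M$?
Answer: $-3144$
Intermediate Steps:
$M = -24$ ($M = -6 + 2 \left(4 \cdot 3 \left(-2\right) 1 + 15\right) = -6 + 2 \left(4 \left(\left(-6\right) 1\right) + 15\right) = -6 + 2 \left(4 \left(-6\right) + 15\right) = -6 + 2 \left(-24 + 15\right) = -6 + 2 \left(-9\right) = -6 - 18 = -24$)
$\left(-1478 - 1642\right) + M = \left(-1478 - 1642\right) - 24 = -3120 - 24 = -3144$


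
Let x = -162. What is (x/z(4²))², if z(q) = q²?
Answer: 6561/16384 ≈ 0.40045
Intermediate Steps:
(x/z(4²))² = (-162/((4²)²))² = (-162/(16²))² = (-162/256)² = (-162*1/256)² = (-81/128)² = 6561/16384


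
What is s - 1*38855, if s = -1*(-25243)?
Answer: -13612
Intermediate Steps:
s = 25243
s - 1*38855 = 25243 - 1*38855 = 25243 - 38855 = -13612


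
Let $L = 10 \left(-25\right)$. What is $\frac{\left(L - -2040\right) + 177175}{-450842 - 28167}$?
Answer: $- \frac{178965}{479009} \approx -0.37362$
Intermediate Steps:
$L = -250$
$\frac{\left(L - -2040\right) + 177175}{-450842 - 28167} = \frac{\left(-250 - -2040\right) + 177175}{-450842 - 28167} = \frac{\left(-250 + 2040\right) + 177175}{-479009} = \left(1790 + 177175\right) \left(- \frac{1}{479009}\right) = 178965 \left(- \frac{1}{479009}\right) = - \frac{178965}{479009}$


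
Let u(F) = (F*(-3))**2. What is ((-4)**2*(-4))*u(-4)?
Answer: -9216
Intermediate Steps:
u(F) = 9*F**2 (u(F) = (-3*F)**2 = 9*F**2)
((-4)**2*(-4))*u(-4) = ((-4)**2*(-4))*(9*(-4)**2) = (16*(-4))*(9*16) = -64*144 = -9216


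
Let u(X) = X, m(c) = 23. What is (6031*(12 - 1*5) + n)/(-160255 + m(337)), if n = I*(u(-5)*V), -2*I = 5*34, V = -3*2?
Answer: -39667/160232 ≈ -0.24756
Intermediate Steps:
V = -6
I = -85 (I = -5*34/2 = -1/2*170 = -85)
n = -2550 (n = -(-425)*(-6) = -85*30 = -2550)
(6031*(12 - 1*5) + n)/(-160255 + m(337)) = (6031*(12 - 1*5) - 2550)/(-160255 + 23) = (6031*(12 - 5) - 2550)/(-160232) = (6031*7 - 2550)*(-1/160232) = (42217 - 2550)*(-1/160232) = 39667*(-1/160232) = -39667/160232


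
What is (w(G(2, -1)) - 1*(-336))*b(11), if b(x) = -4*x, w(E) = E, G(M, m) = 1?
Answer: -14828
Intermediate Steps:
(w(G(2, -1)) - 1*(-336))*b(11) = (1 - 1*(-336))*(-4*11) = (1 + 336)*(-44) = 337*(-44) = -14828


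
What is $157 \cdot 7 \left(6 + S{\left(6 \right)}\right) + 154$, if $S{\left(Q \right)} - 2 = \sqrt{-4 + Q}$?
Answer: $8946 + 1099 \sqrt{2} \approx 10500.0$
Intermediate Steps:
$S{\left(Q \right)} = 2 + \sqrt{-4 + Q}$
$157 \cdot 7 \left(6 + S{\left(6 \right)}\right) + 154 = 157 \cdot 7 \left(6 + \left(2 + \sqrt{-4 + 6}\right)\right) + 154 = 157 \cdot 7 \left(6 + \left(2 + \sqrt{2}\right)\right) + 154 = 157 \cdot 7 \left(8 + \sqrt{2}\right) + 154 = 157 \left(56 + 7 \sqrt{2}\right) + 154 = \left(8792 + 1099 \sqrt{2}\right) + 154 = 8946 + 1099 \sqrt{2}$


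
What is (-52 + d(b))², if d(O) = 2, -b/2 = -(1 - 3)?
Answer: 2500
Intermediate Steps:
b = -4 (b = -(-2)*(1 - 3) = -(-2)*(-2) = -2*2 = -4)
(-52 + d(b))² = (-52 + 2)² = (-50)² = 2500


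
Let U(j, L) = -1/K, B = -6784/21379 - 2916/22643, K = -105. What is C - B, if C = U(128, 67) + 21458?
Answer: 1090709548932407/50828893185 ≈ 21458.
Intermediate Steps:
B = -215951276/484084697 (B = -6784*1/21379 - 2916*1/22643 = -6784/21379 - 2916/22643 = -215951276/484084697 ≈ -0.44610)
U(j, L) = 1/105 (U(j, L) = -1/(-105) = -1*(-1/105) = 1/105)
C = 2253091/105 (C = 1/105 + 21458 = 2253091/105 ≈ 21458.)
C - B = 2253091/105 - 1*(-215951276/484084697) = 2253091/105 + 215951276/484084697 = 1090709548932407/50828893185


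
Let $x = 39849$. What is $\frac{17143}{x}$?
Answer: $\frac{17143}{39849} \approx 0.4302$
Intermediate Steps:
$\frac{17143}{x} = \frac{17143}{39849}$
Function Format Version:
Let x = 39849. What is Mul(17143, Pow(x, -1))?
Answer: Rational(17143, 39849) ≈ 0.43020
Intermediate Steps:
Mul(17143, Pow(x, -1)) = Mul(17143, Pow(39849, -1)) = Mul(17143, Rational(1, 39849)) = Rational(17143, 39849)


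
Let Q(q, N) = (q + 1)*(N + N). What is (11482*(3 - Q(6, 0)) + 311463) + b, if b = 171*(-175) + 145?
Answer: 316129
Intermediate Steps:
Q(q, N) = 2*N*(1 + q) (Q(q, N) = (1 + q)*(2*N) = 2*N*(1 + q))
b = -29780 (b = -29925 + 145 = -29780)
(11482*(3 - Q(6, 0)) + 311463) + b = (11482*(3 - 2*0*(1 + 6)) + 311463) - 29780 = (11482*(3 - 2*0*7) + 311463) - 29780 = (11482*(3 - 1*0) + 311463) - 29780 = (11482*(3 + 0) + 311463) - 29780 = (11482*3 + 311463) - 29780 = (34446 + 311463) - 29780 = 345909 - 29780 = 316129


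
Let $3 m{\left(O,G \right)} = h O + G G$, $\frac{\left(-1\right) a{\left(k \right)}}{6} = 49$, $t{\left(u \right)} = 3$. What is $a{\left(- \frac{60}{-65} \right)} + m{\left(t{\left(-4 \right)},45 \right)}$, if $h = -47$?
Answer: $334$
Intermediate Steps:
$a{\left(k \right)} = -294$ ($a{\left(k \right)} = \left(-6\right) 49 = -294$)
$m{\left(O,G \right)} = - \frac{47 O}{3} + \frac{G^{2}}{3}$ ($m{\left(O,G \right)} = \frac{- 47 O + G G}{3} = \frac{- 47 O + G^{2}}{3} = \frac{G^{2} - 47 O}{3} = - \frac{47 O}{3} + \frac{G^{2}}{3}$)
$a{\left(- \frac{60}{-65} \right)} + m{\left(t{\left(-4 \right)},45 \right)} = -294 + \left(\left(- \frac{47}{3}\right) 3 + \frac{45^{2}}{3}\right) = -294 + \left(-47 + \frac{1}{3} \cdot 2025\right) = -294 + \left(-47 + 675\right) = -294 + 628 = 334$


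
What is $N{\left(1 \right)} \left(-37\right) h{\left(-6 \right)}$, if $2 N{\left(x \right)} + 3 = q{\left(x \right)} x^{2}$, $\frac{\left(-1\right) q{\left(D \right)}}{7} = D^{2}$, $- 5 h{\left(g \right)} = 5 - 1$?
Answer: $-148$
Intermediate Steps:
$h{\left(g \right)} = - \frac{4}{5}$ ($h{\left(g \right)} = - \frac{5 - 1}{5} = \left(- \frac{1}{5}\right) 4 = - \frac{4}{5}$)
$q{\left(D \right)} = - 7 D^{2}$
$N{\left(x \right)} = - \frac{3}{2} - \frac{7 x^{4}}{2}$ ($N{\left(x \right)} = - \frac{3}{2} + \frac{- 7 x^{2} x^{2}}{2} = - \frac{3}{2} + \frac{\left(-7\right) x^{4}}{2} = - \frac{3}{2} - \frac{7 x^{4}}{2}$)
$N{\left(1 \right)} \left(-37\right) h{\left(-6 \right)} = \left(- \frac{3}{2} - \frac{7 \cdot 1^{4}}{2}\right) \left(-37\right) \left(- \frac{4}{5}\right) = \left(- \frac{3}{2} - \frac{7}{2}\right) \left(-37\right) \left(- \frac{4}{5}\right) = \left(-5\right) \left(-37\right) \left(- \frac{4}{5}\right) = 185 \left(- \frac{4}{5}\right) = -148$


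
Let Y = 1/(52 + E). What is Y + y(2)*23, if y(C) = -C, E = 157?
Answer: -9613/209 ≈ -45.995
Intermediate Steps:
Y = 1/209 (Y = 1/(52 + 157) = 1/209 ≈ 0.0047847)
Y + y(2)*23 = 1/209 - 1*2*23 = 1/209 - 2*23 = 1/209 - 46 = -9613/209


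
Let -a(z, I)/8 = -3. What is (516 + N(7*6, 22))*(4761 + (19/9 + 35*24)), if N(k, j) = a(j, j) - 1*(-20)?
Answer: 28239680/9 ≈ 3.1377e+6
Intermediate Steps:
a(z, I) = 24 (a(z, I) = -8*(-3) = 24)
N(k, j) = 44 (N(k, j) = 24 - 1*(-20) = 24 + 20 = 44)
(516 + N(7*6, 22))*(4761 + (19/9 + 35*24)) = (516 + 44)*(4761 + (19/9 + 35*24)) = 560*(4761 + (19*(1/9) + 840)) = 560*(4761 + (19/9 + 840)) = 560*(4761 + 7579/9) = 560*(50428/9) = 28239680/9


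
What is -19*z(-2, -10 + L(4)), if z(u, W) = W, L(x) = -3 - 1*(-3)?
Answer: 190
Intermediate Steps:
L(x) = 0 (L(x) = -3 + 3 = 0)
-19*z(-2, -10 + L(4)) = -19*(-10 + 0) = -19*(-10) = 190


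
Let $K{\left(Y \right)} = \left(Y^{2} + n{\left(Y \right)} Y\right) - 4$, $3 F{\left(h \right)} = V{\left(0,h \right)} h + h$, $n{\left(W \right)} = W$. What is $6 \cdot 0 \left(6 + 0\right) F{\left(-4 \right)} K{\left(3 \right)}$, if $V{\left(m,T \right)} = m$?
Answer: $0$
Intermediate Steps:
$F{\left(h \right)} = \frac{h}{3}$ ($F{\left(h \right)} = \frac{0 h + h}{3} = \frac{0 + h}{3} = \frac{h}{3}$)
$K{\left(Y \right)} = -4 + 2 Y^{2}$ ($K{\left(Y \right)} = \left(Y^{2} + Y Y\right) - 4 = \left(Y^{2} + Y^{2}\right) - 4 = 2 Y^{2} - 4 = -4 + 2 Y^{2}$)
$6 \cdot 0 \left(6 + 0\right) F{\left(-4 \right)} K{\left(3 \right)} = 6 \cdot 0 \left(6 + 0\right) \frac{1}{3} \left(-4\right) \left(-4 + 2 \cdot 3^{2}\right) = 6 \cdot 0 \cdot 6 \left(- \frac{4}{3}\right) \left(-4 + 2 \cdot 9\right) = 6 \cdot 0 \left(- \frac{4}{3}\right) \left(-4 + 18\right) = 6 \cdot 0 \cdot 14 = 0 \cdot 14 = 0$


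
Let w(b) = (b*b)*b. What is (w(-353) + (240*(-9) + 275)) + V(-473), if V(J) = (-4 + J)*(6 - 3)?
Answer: -43990293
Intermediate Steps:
V(J) = -12 + 3*J (V(J) = (-4 + J)*3 = -12 + 3*J)
w(b) = b³ (w(b) = b²*b = b³)
(w(-353) + (240*(-9) + 275)) + V(-473) = ((-353)³ + (240*(-9) + 275)) + (-12 + 3*(-473)) = (-43986977 + (-2160 + 275)) + (-12 - 1419) = (-43986977 - 1885) - 1431 = -43988862 - 1431 = -43990293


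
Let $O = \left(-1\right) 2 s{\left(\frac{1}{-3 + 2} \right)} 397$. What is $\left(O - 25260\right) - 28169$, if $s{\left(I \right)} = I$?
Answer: $-52635$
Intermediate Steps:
$O = 794$ ($O = \frac{\left(-1\right) 2}{-3 + 2} \cdot 397 = - \frac{2}{-1} \cdot 397 = \left(-2\right) \left(-1\right) 397 = 2 \cdot 397 = 794$)
$\left(O - 25260\right) - 28169 = \left(794 - 25260\right) - 28169 = -24466 - 28169 = -52635$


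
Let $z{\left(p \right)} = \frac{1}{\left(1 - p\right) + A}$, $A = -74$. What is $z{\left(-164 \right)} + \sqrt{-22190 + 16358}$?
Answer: $\frac{1}{91} + 54 i \sqrt{2} \approx 0.010989 + 76.368 i$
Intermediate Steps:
$z{\left(p \right)} = \frac{1}{-73 - p}$ ($z{\left(p \right)} = \frac{1}{\left(1 - p\right) - 74} = \frac{1}{-73 - p}$)
$z{\left(-164 \right)} + \sqrt{-22190 + 16358} = - \frac{1}{73 - 164} + \sqrt{-22190 + 16358} = - \frac{1}{-91} + \sqrt{-5832} = \left(-1\right) \left(- \frac{1}{91}\right) + 54 i \sqrt{2} = \frac{1}{91} + 54 i \sqrt{2}$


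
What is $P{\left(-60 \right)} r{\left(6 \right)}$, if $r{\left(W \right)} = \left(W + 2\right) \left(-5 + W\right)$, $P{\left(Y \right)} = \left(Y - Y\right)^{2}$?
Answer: $0$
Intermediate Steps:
$P{\left(Y \right)} = 0$ ($P{\left(Y \right)} = 0^{2} = 0$)
$r{\left(W \right)} = \left(-5 + W\right) \left(2 + W\right)$ ($r{\left(W \right)} = \left(2 + W\right) \left(-5 + W\right) = \left(-5 + W\right) \left(2 + W\right)$)
$P{\left(-60 \right)} r{\left(6 \right)} = 0 \left(-10 + 6^{2} - 18\right) = 0 \left(-10 + 36 - 18\right) = 0 \cdot 8 = 0$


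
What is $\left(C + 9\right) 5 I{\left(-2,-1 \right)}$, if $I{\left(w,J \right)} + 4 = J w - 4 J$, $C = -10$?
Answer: $-10$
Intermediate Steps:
$I{\left(w,J \right)} = -4 - 4 J + J w$ ($I{\left(w,J \right)} = -4 + \left(J w - 4 J\right) = -4 + \left(- 4 J + J w\right) = -4 - 4 J + J w$)
$\left(C + 9\right) 5 I{\left(-2,-1 \right)} = \left(-10 + 9\right) 5 \left(-4 - -4 - -2\right) = \left(-1\right) 5 \left(-4 + 4 + 2\right) = \left(-5\right) 2 = -10$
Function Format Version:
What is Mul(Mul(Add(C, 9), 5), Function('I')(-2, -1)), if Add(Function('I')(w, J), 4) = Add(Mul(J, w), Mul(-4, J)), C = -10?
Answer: -10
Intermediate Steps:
Function('I')(w, J) = Add(-4, Mul(-4, J), Mul(J, w)) (Function('I')(w, J) = Add(-4, Add(Mul(J, w), Mul(-4, J))) = Add(-4, Add(Mul(-4, J), Mul(J, w))) = Add(-4, Mul(-4, J), Mul(J, w)))
Mul(Mul(Add(C, 9), 5), Function('I')(-2, -1)) = Mul(Mul(Add(-10, 9), 5), Add(-4, Mul(-4, -1), Mul(-1, -2))) = Mul(Mul(-1, 5), Add(-4, 4, 2)) = Mul(-5, 2) = -10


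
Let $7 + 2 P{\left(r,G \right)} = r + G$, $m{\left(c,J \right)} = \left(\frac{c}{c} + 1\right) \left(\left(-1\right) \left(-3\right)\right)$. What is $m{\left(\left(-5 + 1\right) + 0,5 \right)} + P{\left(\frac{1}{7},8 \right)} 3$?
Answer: $\frac{54}{7} \approx 7.7143$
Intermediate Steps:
$m{\left(c,J \right)} = 6$ ($m{\left(c,J \right)} = \left(1 + 1\right) 3 = 2 \cdot 3 = 6$)
$P{\left(r,G \right)} = - \frac{7}{2} + \frac{G}{2} + \frac{r}{2}$ ($P{\left(r,G \right)} = - \frac{7}{2} + \frac{r + G}{2} = - \frac{7}{2} + \frac{G + r}{2} = - \frac{7}{2} + \left(\frac{G}{2} + \frac{r}{2}\right) = - \frac{7}{2} + \frac{G}{2} + \frac{r}{2}$)
$m{\left(\left(-5 + 1\right) + 0,5 \right)} + P{\left(\frac{1}{7},8 \right)} 3 = 6 + \left(- \frac{7}{2} + \frac{1}{2} \cdot 8 + \frac{1}{2 \cdot 7}\right) 3 = 6 + \left(- \frac{7}{2} + 4 + \frac{1}{2} \cdot \frac{1}{7}\right) 3 = 6 + \left(- \frac{7}{2} + 4 + \frac{1}{14}\right) 3 = 6 + \frac{4}{7} \cdot 3 = 6 + \frac{12}{7} = \frac{54}{7}$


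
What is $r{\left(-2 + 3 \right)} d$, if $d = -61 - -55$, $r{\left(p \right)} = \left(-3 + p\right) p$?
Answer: $12$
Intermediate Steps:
$r{\left(p \right)} = p \left(-3 + p\right)$
$d = -6$ ($d = -61 + 55 = -6$)
$r{\left(-2 + 3 \right)} d = \left(-2 + 3\right) \left(-3 + \left(-2 + 3\right)\right) \left(-6\right) = 1 \left(-3 + 1\right) \left(-6\right) = 1 \left(-2\right) \left(-6\right) = \left(-2\right) \left(-6\right) = 12$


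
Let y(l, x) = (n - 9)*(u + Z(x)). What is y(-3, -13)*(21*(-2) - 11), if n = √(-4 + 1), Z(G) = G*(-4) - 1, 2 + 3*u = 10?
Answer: 25599 - 8533*I*√3/3 ≈ 25599.0 - 4926.5*I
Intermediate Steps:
u = 8/3 (u = -⅔ + (⅓)*10 = -⅔ + 10/3 = 8/3 ≈ 2.6667)
Z(G) = -1 - 4*G (Z(G) = -4*G - 1 = -1 - 4*G)
n = I*√3 (n = √(-3) = I*√3 ≈ 1.732*I)
y(l, x) = (-9 + I*√3)*(5/3 - 4*x) (y(l, x) = (I*√3 - 9)*(8/3 + (-1 - 4*x)) = (-9 + I*√3)*(5/3 - 4*x))
y(-3, -13)*(21*(-2) - 11) = (-15 + 36*(-13) + 5*I*√3/3 - 4*I*(-13)*√3)*(21*(-2) - 11) = (-15 - 468 + 5*I*√3/3 + 52*I*√3)*(-42 - 11) = (-483 + 161*I*√3/3)*(-53) = 25599 - 8533*I*√3/3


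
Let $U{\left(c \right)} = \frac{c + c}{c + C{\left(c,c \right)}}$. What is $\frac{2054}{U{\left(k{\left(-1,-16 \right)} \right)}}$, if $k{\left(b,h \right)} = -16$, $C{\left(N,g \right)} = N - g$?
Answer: $1027$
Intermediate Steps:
$U{\left(c \right)} = 2$ ($U{\left(c \right)} = \frac{c + c}{c + \left(c - c\right)} = \frac{2 c}{c + 0} = \frac{2 c}{c} = 2$)
$\frac{2054}{U{\left(k{\left(-1,-16 \right)} \right)}} = \frac{2054}{2} = 2054 \cdot \frac{1}{2} = 1027$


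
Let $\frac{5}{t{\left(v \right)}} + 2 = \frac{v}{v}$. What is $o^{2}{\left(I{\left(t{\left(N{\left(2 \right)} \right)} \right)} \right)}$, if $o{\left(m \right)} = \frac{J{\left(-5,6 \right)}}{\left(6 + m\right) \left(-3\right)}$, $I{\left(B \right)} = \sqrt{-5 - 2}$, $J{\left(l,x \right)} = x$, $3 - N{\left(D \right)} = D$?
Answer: $\frac{4}{\left(6 + i \sqrt{7}\right)^{2}} \approx 0.062737 - 0.068684 i$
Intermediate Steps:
$N{\left(D \right)} = 3 - D$
$t{\left(v \right)} = -5$ ($t{\left(v \right)} = \frac{5}{-2 + \frac{v}{v}} = \frac{5}{-2 + 1} = \frac{5}{-1} = 5 \left(-1\right) = -5$)
$I{\left(B \right)} = i \sqrt{7}$ ($I{\left(B \right)} = \sqrt{-7} = i \sqrt{7}$)
$o{\left(m \right)} = \frac{6}{-18 - 3 m}$ ($o{\left(m \right)} = \frac{6}{\left(6 + m\right) \left(-3\right)} = \frac{6}{-18 - 3 m}$)
$o^{2}{\left(I{\left(t{\left(N{\left(2 \right)} \right)} \right)} \right)} = \left(- \frac{2}{6 + i \sqrt{7}}\right)^{2} = \frac{4}{\left(6 + i \sqrt{7}\right)^{2}}$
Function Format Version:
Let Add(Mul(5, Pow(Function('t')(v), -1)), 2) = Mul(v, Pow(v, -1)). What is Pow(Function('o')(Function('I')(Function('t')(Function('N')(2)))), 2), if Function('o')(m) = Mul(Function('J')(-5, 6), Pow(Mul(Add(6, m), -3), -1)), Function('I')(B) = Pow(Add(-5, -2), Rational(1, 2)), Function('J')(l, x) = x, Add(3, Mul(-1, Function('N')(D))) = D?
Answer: Mul(4, Pow(Add(6, Mul(I, Pow(7, Rational(1, 2)))), -2)) ≈ Add(0.062737, Mul(-0.068684, I))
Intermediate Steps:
Function('N')(D) = Add(3, Mul(-1, D))
Function('t')(v) = -5 (Function('t')(v) = Mul(5, Pow(Add(-2, Mul(v, Pow(v, -1))), -1)) = Mul(5, Pow(Add(-2, 1), -1)) = Mul(5, Pow(-1, -1)) = Mul(5, -1) = -5)
Function('I')(B) = Mul(I, Pow(7, Rational(1, 2))) (Function('I')(B) = Pow(-7, Rational(1, 2)) = Mul(I, Pow(7, Rational(1, 2))))
Function('o')(m) = Mul(6, Pow(Add(-18, Mul(-3, m)), -1)) (Function('o')(m) = Mul(6, Pow(Mul(Add(6, m), -3), -1)) = Mul(6, Pow(Add(-18, Mul(-3, m)), -1)))
Pow(Function('o')(Function('I')(Function('t')(Function('N')(2)))), 2) = Pow(Mul(-2, Pow(Add(6, Mul(I, Pow(7, Rational(1, 2)))), -1)), 2) = Mul(4, Pow(Add(6, Mul(I, Pow(7, Rational(1, 2)))), -2))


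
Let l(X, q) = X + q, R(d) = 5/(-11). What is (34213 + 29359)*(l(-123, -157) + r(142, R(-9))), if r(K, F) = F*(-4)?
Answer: -194530320/11 ≈ -1.7685e+7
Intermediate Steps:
R(d) = -5/11 (R(d) = 5*(-1/11) = -5/11)
r(K, F) = -4*F
(34213 + 29359)*(l(-123, -157) + r(142, R(-9))) = (34213 + 29359)*((-123 - 157) - 4*(-5/11)) = 63572*(-280 + 20/11) = 63572*(-3060/11) = -194530320/11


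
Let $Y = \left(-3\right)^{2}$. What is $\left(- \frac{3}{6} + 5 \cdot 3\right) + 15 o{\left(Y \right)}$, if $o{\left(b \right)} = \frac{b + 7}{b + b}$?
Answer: $\frac{167}{6} \approx 27.833$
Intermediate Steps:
$Y = 9$
$o{\left(b \right)} = \frac{7 + b}{2 b}$
$\left(- \frac{3}{6} + 5 \cdot 3\right) + 15 o{\left(Y \right)} = \left(- \frac{3}{6} + 5 \cdot 3\right) + 15 \frac{7 + 9}{2 \cdot 9} = \left(\left(-3\right) \frac{1}{6} + 15\right) + 15 \cdot \frac{1}{2} \cdot \frac{1}{9} \cdot 16 = \left(- \frac{1}{2} + 15\right) + 15 \cdot \frac{8}{9} = \frac{29}{2} + \frac{40}{3} = \frac{167}{6}$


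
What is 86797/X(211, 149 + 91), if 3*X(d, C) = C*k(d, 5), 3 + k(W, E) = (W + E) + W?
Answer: 86797/33920 ≈ 2.5589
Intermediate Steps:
k(W, E) = -3 + E + 2*W (k(W, E) = -3 + ((W + E) + W) = -3 + ((E + W) + W) = -3 + (E + 2*W) = -3 + E + 2*W)
X(d, C) = C*(2 + 2*d)/3 (X(d, C) = (C*(-3 + 5 + 2*d))/3 = (C*(2 + 2*d))/3 = C*(2 + 2*d)/3)
86797/X(211, 149 + 91) = 86797/((2*(149 + 91)*(1 + 211)/3)) = 86797/(((2/3)*240*212)) = 86797/33920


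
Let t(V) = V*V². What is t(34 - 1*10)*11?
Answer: 152064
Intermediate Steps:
t(V) = V³
t(34 - 1*10)*11 = (34 - 1*10)³*11 = (34 - 10)³*11 = 24³*11 = 13824*11 = 152064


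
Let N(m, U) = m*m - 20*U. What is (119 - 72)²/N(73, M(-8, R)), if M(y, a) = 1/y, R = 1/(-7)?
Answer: 4418/10663 ≈ 0.41433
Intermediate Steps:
R = -⅐ ≈ -0.14286
N(m, U) = m² - 20*U
(119 - 72)²/N(73, M(-8, R)) = (119 - 72)²/(73² - 20/(-8)) = 47²/(5329 - 20*(-⅛)) = 2209/(5329 + 5/2) = 2209/(10663/2) = 2209*(2/10663) = 4418/10663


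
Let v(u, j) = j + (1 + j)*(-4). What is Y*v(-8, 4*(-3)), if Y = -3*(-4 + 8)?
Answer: -384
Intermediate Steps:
v(u, j) = -4 - 3*j (v(u, j) = j + (-4 - 4*j) = -4 - 3*j)
Y = -12 (Y = -3*4 = -12)
Y*v(-8, 4*(-3)) = -12*(-4 - 12*(-3)) = -12*(-4 - 3*(-12)) = -12*(-4 + 36) = -12*32 = -384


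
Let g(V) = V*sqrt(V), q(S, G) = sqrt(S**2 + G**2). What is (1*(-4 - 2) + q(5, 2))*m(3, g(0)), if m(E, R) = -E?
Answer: 18 - 3*sqrt(29) ≈ 1.8445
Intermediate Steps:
q(S, G) = sqrt(G**2 + S**2)
g(V) = V**(3/2)
(1*(-4 - 2) + q(5, 2))*m(3, g(0)) = (1*(-4 - 2) + sqrt(2**2 + 5**2))*(-1*3) = (1*(-6) + sqrt(4 + 25))*(-3) = (-6 + sqrt(29))*(-3) = 18 - 3*sqrt(29)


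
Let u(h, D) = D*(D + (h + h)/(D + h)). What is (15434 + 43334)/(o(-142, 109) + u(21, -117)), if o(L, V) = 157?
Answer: 940288/222355 ≈ 4.2288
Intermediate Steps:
u(h, D) = D*(D + 2*h/(D + h)) (u(h, D) = D*(D + (2*h)/(D + h)) = D*(D + 2*h/(D + h)))
(15434 + 43334)/(o(-142, 109) + u(21, -117)) = (15434 + 43334)/(157 - 117*((-117)**2 + 2*21 - 117*21)/(-117 + 21)) = 58768/(157 - 117*(13689 + 42 - 2457)/(-96)) = 58768/(157 - 117*(-1/96)*11274) = 58768/(157 + 219843/16) = 58768/(222355/16) = 58768*(16/222355) = 940288/222355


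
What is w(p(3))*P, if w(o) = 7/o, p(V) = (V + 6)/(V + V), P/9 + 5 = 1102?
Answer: 46074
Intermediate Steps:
P = 9873 (P = -45 + 9*1102 = -45 + 9918 = 9873)
p(V) = (6 + V)/(2*V) (p(V) = (6 + V)/((2*V)) = (6 + V)*(1/(2*V)) = (6 + V)/(2*V))
w(p(3))*P = (7/(((1/2)*(6 + 3)/3)))*9873 = (7/(((1/2)*(1/3)*9)))*9873 = (7/(3/2))*9873 = (7*(2/3))*9873 = (14/3)*9873 = 46074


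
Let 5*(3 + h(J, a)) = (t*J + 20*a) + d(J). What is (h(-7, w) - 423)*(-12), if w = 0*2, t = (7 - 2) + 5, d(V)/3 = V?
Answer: 26652/5 ≈ 5330.4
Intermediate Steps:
d(V) = 3*V
t = 10 (t = 5 + 5 = 10)
w = 0
h(J, a) = -3 + 4*a + 13*J/5 (h(J, a) = -3 + ((10*J + 20*a) + 3*J)/5 = -3 + (13*J + 20*a)/5 = -3 + (4*a + 13*J/5) = -3 + 4*a + 13*J/5)
(h(-7, w) - 423)*(-12) = ((-3 + 4*0 + (13/5)*(-7)) - 423)*(-12) = ((-3 + 0 - 91/5) - 423)*(-12) = (-106/5 - 423)*(-12) = -2221/5*(-12) = 26652/5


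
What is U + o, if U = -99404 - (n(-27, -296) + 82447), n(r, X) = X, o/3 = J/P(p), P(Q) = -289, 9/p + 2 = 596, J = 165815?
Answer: -52966840/289 ≈ -1.8328e+5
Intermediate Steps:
p = 1/66 (p = 9/(-2 + 596) = 9/594 = 9*(1/594) = 1/66 ≈ 0.015152)
o = -497445/289 (o = 3*(165815/(-289)) = 3*(165815*(-1/289)) = 3*(-165815/289) = -497445/289 ≈ -1721.3)
U = -181555 (U = -99404 - (-296 + 82447) = -99404 - 1*82151 = -99404 - 82151 = -181555)
U + o = -181555 - 497445/289 = -52966840/289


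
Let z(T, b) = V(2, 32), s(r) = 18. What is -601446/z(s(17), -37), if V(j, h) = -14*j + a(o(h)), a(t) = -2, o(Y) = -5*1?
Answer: 100241/5 ≈ 20048.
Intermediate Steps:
o(Y) = -5
V(j, h) = -2 - 14*j (V(j, h) = -14*j - 2 = -2 - 14*j)
z(T, b) = -30 (z(T, b) = -2 - 14*2 = -2 - 28 = -30)
-601446/z(s(17), -37) = -601446/(-30) = -601446*(-1/30) = 100241/5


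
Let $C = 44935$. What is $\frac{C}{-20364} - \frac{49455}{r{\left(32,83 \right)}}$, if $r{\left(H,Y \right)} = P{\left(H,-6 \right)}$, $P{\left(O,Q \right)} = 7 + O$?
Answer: $- \frac{336284695}{264732} \approx -1270.3$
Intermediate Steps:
$r{\left(H,Y \right)} = 7 + H$
$\frac{C}{-20364} - \frac{49455}{r{\left(32,83 \right)}} = \frac{44935}{-20364} - \frac{49455}{7 + 32} = 44935 \left(- \frac{1}{20364}\right) - \frac{49455}{39} = - \frac{44935}{20364} - \frac{16485}{13} = - \frac{336284695}{264732}$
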